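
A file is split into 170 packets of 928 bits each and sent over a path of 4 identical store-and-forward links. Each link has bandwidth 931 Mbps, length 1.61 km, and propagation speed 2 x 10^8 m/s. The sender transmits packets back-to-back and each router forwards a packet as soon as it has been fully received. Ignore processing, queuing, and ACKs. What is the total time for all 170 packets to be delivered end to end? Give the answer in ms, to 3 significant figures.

Per-hop transmission t_tx = L/R = 928/931000000 = 0.000996778 ms.
Per-hop propagation t_prop = 1610/200000000 = 0.00805 ms.
Pipeline fill: first packet needs 4·t_tx to clear all hops; remaining 169 packets each add one t_tx.
Total = (4+170-1)·t_tx + 4·t_prop = 173·0.000996778 + 4·0.00805 = 0.205 ms.

0.205 ms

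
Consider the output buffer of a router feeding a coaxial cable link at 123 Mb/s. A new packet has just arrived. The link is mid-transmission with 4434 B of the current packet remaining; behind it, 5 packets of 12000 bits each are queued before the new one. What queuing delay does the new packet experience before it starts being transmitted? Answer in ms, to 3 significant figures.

0.776 ms

Each queued packet: L/R = 12000/123000000 = 0.097561 ms.
5 queued → 0.487805 ms.
Plus remaining 35472 bits of current packet: 0.28839 ms.
Queuing delay = 0.776 ms.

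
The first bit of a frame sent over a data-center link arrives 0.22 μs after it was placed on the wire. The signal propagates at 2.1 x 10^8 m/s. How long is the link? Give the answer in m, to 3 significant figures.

46.2 m

d = s × t_prop = 210000000 × 2.2e-07 = 46.2 m.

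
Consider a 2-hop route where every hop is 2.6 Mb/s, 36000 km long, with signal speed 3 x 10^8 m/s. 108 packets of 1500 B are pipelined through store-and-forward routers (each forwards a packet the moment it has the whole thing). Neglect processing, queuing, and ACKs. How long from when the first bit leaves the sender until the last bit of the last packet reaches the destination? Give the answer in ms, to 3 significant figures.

Per-hop transmission t_tx = L/R = 12000/2600000 = 4.61538 ms.
Per-hop propagation t_prop = 36000000/300000000 = 120 ms.
Pipeline fill: first packet needs 2·t_tx to clear all hops; remaining 107 packets each add one t_tx.
Total = (2+108-1)·t_tx + 2·t_prop = 109·4.61538 + 2·120 = 743 ms.

743 ms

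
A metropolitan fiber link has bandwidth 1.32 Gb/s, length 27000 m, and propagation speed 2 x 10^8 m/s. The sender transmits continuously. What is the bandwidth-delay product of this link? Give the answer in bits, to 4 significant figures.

178200 bits

Propagation delay = 27000 / 200000000 = 0.000135 s.
BDP = R × t_prop = 1320000000 × 0.000135 = 178200 bits.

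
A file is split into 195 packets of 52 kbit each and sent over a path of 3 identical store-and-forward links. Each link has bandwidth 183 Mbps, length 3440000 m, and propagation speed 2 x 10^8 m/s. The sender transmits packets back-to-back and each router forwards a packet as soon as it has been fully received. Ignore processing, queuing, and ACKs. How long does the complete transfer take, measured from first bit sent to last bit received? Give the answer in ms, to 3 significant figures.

Per-hop transmission t_tx = L/R = 52000/183000000 = 0.284153 ms.
Per-hop propagation t_prop = 3440000/200000000 = 17.2 ms.
Pipeline fill: first packet needs 3·t_tx to clear all hops; remaining 194 packets each add one t_tx.
Total = (3+195-1)·t_tx + 3·t_prop = 197·0.284153 + 3·17.2 = 108 ms.

108 ms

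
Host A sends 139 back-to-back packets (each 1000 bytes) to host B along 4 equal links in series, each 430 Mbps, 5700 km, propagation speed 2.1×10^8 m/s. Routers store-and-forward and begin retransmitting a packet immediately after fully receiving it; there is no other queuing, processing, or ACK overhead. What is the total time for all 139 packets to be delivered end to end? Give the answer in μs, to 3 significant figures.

Per-hop transmission t_tx = L/R = 8000/430000000 = 18.6047 μs.
Per-hop propagation t_prop = 5700000/210000000 = 27142.9 μs.
Pipeline fill: first packet needs 4·t_tx to clear all hops; remaining 138 packets each add one t_tx.
Total = (4+139-1)·t_tx + 4·t_prop = 142·18.6047 + 4·27142.9 = 111000 μs.

111000 μs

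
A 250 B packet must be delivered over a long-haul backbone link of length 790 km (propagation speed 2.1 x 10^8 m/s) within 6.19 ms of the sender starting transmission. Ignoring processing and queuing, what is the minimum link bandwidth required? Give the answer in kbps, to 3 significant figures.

824 kbps

L = 2000 bits.
Propagation delay = 790000 / 210000000 = 3.7619 ms.
Transmission budget = 6.19 − 3.7619 = 2.4281 ms.
R ≥ L / t_tx = 2000 bits / 0.0024281 s = 824 kbps.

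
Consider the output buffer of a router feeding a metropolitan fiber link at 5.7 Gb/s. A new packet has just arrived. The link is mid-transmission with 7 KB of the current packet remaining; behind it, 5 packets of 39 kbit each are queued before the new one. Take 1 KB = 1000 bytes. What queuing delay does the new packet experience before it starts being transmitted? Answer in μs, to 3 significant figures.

Each queued packet: L/R = 39000/5700000000 = 6.84211 μs.
5 queued → 34.2105 μs.
Plus remaining 56000 bits of current packet: 9.82456 μs.
Queuing delay = 44.0 μs.

44.0 μs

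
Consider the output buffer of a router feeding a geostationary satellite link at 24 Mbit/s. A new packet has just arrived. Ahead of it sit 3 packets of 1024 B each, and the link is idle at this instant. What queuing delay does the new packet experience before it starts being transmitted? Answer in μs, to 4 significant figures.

1024 μs

Each queued packet: L/R = 8192/24000000 = 341.333 μs.
3 queued → 1024 μs.
Queuing delay = 1024 μs.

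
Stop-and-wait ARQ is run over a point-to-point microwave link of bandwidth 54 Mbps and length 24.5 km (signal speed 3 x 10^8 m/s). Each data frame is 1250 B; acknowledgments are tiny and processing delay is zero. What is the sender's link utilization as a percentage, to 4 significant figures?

53.13 %

t_tx = L/R = 10000/54000000 = 0.000185185 s.
t_prop = 24500/300000000 = 8.16667e-05 s; RTT = 0.000163333 s.
Cycle = t_tx + RTT = 0.000348519 s.
Utilization = t_tx / cycle = 0.000185185/0.000348519 = 53.13 %.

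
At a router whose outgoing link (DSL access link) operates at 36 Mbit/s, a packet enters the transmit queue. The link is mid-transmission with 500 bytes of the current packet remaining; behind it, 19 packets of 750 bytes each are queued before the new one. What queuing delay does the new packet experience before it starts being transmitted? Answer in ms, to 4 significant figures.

3.278 ms

Each queued packet: L/R = 6000/36000000 = 0.166667 ms.
19 queued → 3.16667 ms.
Plus remaining 4000 bits of current packet: 0.111111 ms.
Queuing delay = 3.278 ms.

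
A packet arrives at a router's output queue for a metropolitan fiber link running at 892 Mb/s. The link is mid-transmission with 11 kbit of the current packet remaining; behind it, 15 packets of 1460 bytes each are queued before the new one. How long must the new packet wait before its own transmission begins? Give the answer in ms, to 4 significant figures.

0.2087 ms

Each queued packet: L/R = 11680/892000000 = 0.0130942 ms.
15 queued → 0.196413 ms.
Plus remaining 11000 bits of current packet: 0.0123318 ms.
Queuing delay = 0.2087 ms.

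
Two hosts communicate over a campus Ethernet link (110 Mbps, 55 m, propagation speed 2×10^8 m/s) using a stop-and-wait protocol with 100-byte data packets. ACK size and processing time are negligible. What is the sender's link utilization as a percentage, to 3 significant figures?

t_tx = L/R = 800/110000000 = 7.27273e-06 s.
t_prop = 55/200000000 = 2.75e-07 s; RTT = 5.5e-07 s.
Cycle = t_tx + RTT = 7.82273e-06 s.
Utilization = t_tx / cycle = 7.27273e-06/7.82273e-06 = 93.0 %.

93.0 %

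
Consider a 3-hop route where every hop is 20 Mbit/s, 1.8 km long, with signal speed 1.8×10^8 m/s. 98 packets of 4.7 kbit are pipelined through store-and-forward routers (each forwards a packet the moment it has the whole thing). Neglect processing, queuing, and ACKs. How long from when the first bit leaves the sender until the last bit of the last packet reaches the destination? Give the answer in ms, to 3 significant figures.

23.5 ms

Per-hop transmission t_tx = L/R = 4700/20000000 = 0.235 ms.
Per-hop propagation t_prop = 1800/180000000 = 0.01 ms.
Pipeline fill: first packet needs 3·t_tx to clear all hops; remaining 97 packets each add one t_tx.
Total = (3+98-1)·t_tx + 3·t_prop = 100·0.235 + 3·0.01 = 23.5 ms.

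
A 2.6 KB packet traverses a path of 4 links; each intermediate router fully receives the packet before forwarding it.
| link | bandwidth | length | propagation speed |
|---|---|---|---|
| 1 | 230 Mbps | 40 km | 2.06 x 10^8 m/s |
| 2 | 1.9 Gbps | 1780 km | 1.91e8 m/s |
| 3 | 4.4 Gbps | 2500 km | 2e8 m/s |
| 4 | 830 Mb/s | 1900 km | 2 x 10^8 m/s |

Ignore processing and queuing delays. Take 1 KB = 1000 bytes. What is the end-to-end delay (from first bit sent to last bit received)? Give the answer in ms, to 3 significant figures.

L = 20800 bits.
Transmission delays (L/R per hop): 0.0904348, 0.0109474, 0.00472727, 0.0250602 ms; sum = 0.13117 ms.
Propagation delays (d/s per hop): 0.194175, 9.31937, 12.5, 9.5 ms; sum = 31.5135 ms.
End-to-end = 31.6 ms.

31.6 ms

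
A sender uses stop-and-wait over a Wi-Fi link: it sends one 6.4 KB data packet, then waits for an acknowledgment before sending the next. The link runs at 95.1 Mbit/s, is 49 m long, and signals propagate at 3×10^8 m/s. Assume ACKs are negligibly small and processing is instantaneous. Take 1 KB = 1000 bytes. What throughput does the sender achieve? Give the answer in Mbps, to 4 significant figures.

95.04 Mbps

t_tx = L/R = 51200/95100000 = 0.000538381 s.
t_prop = 49/300000000 = 1.63333e-07 s; RTT = 3.26667e-07 s.
Cycle = t_tx + RTT = 0.000538707 s.
Throughput = L / cycle = 51200 / 0.000538707 = 95.04 Mbps.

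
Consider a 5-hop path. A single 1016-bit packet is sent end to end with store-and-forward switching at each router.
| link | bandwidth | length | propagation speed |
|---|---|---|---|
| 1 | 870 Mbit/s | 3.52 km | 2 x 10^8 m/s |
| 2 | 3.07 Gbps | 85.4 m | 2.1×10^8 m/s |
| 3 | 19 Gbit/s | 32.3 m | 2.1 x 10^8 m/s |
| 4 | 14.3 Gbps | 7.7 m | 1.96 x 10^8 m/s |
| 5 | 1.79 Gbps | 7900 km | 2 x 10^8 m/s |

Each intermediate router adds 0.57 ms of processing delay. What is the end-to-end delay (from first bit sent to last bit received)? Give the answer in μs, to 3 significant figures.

41800 μs

Transmission delays (L/R per hop): 1.16782, 0.330945, 0.0534737, 0.071049, 0.567598 μs; sum = 2.19088 μs.
Propagation delays (d/s per hop): 17.6, 0.406667, 0.15381, 0.0392857, 39500 μs; sum = 39518.2 μs.
Processing at 4 router(s): 4 × 0.57 ms = 2280 μs.
End-to-end = 41800 μs.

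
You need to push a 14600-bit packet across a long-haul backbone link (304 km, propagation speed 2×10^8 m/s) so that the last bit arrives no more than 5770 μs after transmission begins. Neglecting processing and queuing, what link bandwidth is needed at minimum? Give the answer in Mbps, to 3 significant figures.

Propagation delay = 304000 / 200000000 = 1520 μs.
Transmission budget = 5770 − 1520 = 4250 μs.
R ≥ L / t_tx = 14600 bits / 0.00425 s = 3.44 Mbps.

3.44 Mbps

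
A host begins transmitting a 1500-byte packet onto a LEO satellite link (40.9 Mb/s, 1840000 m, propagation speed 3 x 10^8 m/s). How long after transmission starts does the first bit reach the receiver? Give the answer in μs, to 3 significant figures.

First bit experiences only propagation delay: d/s = 1840000/300000000 = 6130 μs.

6130 μs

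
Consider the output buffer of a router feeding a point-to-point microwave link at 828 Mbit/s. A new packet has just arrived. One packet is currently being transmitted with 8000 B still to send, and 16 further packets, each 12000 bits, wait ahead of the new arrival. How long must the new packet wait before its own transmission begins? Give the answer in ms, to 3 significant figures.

Each queued packet: L/R = 12000/828000000 = 0.0144928 ms.
16 queued → 0.231884 ms.
Plus remaining 64000 bits of current packet: 0.0772947 ms.
Queuing delay = 0.309 ms.

0.309 ms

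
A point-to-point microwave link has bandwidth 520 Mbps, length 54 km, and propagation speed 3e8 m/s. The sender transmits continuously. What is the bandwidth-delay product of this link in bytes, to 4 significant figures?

Propagation delay = 54000 / 300000000 = 0.00018 s.
BDP = R × t_prop = 520000000 × 0.00018 = 93600 bits.
In bytes: 93600/8 = 11700 bytes.

11700 bytes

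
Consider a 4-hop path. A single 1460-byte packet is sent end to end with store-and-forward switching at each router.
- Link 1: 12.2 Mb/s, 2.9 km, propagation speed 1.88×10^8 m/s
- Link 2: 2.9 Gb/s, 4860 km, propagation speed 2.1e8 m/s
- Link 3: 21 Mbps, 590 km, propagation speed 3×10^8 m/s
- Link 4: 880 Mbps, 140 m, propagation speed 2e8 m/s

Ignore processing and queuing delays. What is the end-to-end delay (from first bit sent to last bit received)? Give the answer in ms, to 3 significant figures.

L = 1460 × 8 = 11680 bits.
Transmission delays (L/R per hop): 0.957377, 0.00402759, 0.55619, 0.0132727 ms; sum = 1.53087 ms.
Propagation delays (d/s per hop): 0.0154255, 23.1429, 1.96667, 0.0007 ms; sum = 25.1256 ms.
End-to-end = 26.7 ms.

26.7 ms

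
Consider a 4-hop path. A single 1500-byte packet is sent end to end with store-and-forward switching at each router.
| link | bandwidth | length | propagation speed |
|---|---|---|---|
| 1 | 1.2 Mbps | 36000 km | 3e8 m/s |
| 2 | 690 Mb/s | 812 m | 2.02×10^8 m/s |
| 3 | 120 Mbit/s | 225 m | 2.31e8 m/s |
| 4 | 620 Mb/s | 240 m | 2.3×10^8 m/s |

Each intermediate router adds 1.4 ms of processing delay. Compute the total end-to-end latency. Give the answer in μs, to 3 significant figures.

134000 μs

L = 1500 × 8 = 12000 bits.
Transmission delays (L/R per hop): 10000, 17.3913, 100, 19.3548 μs; sum = 10136.7 μs.
Propagation delays (d/s per hop): 120000, 4.0198, 0.974026, 1.04348 μs; sum = 120006 μs.
Processing at 3 router(s): 3 × 1.4 ms = 4200 μs.
End-to-end = 134000 μs.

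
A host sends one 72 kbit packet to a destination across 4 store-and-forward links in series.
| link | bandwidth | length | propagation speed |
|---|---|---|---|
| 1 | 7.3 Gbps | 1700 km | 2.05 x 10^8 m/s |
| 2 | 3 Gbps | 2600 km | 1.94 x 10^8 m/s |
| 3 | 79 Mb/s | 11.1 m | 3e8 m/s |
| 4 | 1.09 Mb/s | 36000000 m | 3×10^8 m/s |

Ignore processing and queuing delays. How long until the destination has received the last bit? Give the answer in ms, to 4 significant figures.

L = 72000 bits.
Transmission delays (L/R per hop): 0.00986301, 0.024, 0.911392, 66.055 ms; sum = 67.0003 ms.
Propagation delays (d/s per hop): 8.29268, 13.4021, 3.7e-05, 120 ms; sum = 141.695 ms.
End-to-end = 208.7 ms.

208.7 ms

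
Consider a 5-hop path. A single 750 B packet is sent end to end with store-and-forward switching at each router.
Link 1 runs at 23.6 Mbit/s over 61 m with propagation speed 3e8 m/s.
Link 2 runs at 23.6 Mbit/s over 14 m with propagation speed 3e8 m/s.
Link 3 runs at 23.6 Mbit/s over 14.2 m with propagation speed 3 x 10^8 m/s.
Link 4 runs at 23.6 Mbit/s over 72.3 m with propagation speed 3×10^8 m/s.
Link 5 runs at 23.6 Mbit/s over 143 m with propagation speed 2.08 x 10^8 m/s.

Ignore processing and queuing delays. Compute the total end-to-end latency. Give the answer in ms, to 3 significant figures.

L = 750 × 8 = 6000 bits.
Transmission delay per hop = L/R = 6000/23600000 = 0.254237 ms; 5 hops → 1.27119 ms.
Propagation delays (d/s per hop): 0.000203333, 4.66667e-05, 4.73333e-05, 0.000241, 0.0006875 ms; sum = 0.00122583 ms.
End-to-end = 1.27 ms.

1.27 ms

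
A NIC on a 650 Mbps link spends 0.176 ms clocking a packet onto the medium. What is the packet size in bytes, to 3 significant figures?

L = R × t_tx = 650000000 b/s × 0.000176 s = 114400 bits.
In bytes: 114400 / 8 = 14300 bytes.

14300 bytes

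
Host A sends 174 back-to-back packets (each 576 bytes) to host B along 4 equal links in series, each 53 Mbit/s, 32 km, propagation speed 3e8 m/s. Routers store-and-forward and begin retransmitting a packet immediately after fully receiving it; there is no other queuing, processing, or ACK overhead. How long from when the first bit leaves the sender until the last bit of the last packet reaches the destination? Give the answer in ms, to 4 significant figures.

15.82 ms

Per-hop transmission t_tx = L/R = 4608/53000000 = 0.0869434 ms.
Per-hop propagation t_prop = 32000/300000000 = 0.106667 ms.
Pipeline fill: first packet needs 4·t_tx to clear all hops; remaining 173 packets each add one t_tx.
Total = (4+174-1)·t_tx + 4·t_prop = 177·0.0869434 + 4·0.106667 = 15.82 ms.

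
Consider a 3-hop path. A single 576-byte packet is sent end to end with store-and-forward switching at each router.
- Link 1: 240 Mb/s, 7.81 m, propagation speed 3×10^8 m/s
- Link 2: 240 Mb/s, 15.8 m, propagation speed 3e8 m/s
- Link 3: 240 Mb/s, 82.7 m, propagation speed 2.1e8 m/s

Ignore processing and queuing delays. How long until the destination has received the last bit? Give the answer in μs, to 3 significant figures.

L = 576 × 8 = 4608 bits.
Transmission delay per hop = L/R = 4608/240000000 = 19.2 μs; 3 hops → 57.6 μs.
Propagation delays (d/s per hop): 0.0260333, 0.0526667, 0.39381 μs; sum = 0.47251 μs.
End-to-end = 58.1 μs.

58.1 μs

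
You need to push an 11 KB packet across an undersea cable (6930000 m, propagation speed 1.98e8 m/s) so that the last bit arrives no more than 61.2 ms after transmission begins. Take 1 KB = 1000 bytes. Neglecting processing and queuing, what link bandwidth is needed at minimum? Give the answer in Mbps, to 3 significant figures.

L = 88000 bits.
Propagation delay = 6930000 / 198000000 = 35 ms.
Transmission budget = 61.2 − 35 = 26.2 ms.
R ≥ L / t_tx = 88000 bits / 0.0262 s = 3.36 Mbps.

3.36 Mbps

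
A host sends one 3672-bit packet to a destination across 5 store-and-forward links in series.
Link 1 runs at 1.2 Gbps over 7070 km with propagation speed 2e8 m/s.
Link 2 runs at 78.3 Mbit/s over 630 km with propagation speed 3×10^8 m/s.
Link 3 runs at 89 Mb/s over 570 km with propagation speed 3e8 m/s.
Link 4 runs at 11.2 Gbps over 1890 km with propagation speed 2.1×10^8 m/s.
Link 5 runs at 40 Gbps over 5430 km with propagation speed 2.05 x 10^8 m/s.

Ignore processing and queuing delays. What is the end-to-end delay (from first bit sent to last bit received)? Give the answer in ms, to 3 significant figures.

Transmission delays (L/R per hop): 0.00306, 0.0468966, 0.0412584, 0.000327857, 9.18e-05 ms; sum = 0.0916346 ms.
Propagation delays (d/s per hop): 35.35, 2.1, 1.9, 9, 26.4878 ms; sum = 74.8378 ms.
End-to-end = 74.9 ms.

74.9 ms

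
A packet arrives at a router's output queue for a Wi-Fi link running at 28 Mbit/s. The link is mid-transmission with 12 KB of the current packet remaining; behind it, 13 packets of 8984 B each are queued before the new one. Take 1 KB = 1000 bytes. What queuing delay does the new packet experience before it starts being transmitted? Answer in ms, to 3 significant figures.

Each queued packet: L/R = 71872/28000000 = 2.56686 ms.
13 queued → 33.3691 ms.
Plus remaining 96000 bits of current packet: 3.42857 ms.
Queuing delay = 36.8 ms.

36.8 ms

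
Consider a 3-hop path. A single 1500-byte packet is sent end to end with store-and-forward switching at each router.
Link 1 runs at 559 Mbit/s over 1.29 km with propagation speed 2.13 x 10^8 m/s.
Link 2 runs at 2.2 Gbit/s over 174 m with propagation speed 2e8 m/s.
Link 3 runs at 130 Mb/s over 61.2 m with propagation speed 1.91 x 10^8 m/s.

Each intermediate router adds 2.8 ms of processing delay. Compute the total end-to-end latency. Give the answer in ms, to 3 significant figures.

5.73 ms

L = 1500 × 8 = 12000 bits.
Transmission delays (L/R per hop): 0.0214669, 0.00545455, 0.0923077 ms; sum = 0.119229 ms.
Propagation delays (d/s per hop): 0.00605634, 0.00087, 0.000320419 ms; sum = 0.00724676 ms.
Processing at 2 router(s): 2 × 2.8 ms = 5.6 ms.
End-to-end = 5.73 ms.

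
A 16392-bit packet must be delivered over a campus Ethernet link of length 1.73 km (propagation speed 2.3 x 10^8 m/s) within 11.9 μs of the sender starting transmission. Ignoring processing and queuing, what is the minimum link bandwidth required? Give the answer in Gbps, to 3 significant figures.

Propagation delay = 1730 / 2.3e+08 = 7.52174 μs.
Transmission budget = 11.9 − 7.52174 = 4.37826 μs.
R ≥ L / t_tx = 16392 bits / 4.37826e-06 s = 3.74 Gbps.

3.74 Gbps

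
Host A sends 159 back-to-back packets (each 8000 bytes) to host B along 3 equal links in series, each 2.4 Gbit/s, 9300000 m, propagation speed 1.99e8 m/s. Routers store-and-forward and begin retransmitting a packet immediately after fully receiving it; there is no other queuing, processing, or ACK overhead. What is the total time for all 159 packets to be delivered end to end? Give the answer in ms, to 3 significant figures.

144 ms

Per-hop transmission t_tx = L/R = 64000/2400000000 = 0.0266667 ms.
Per-hop propagation t_prop = 9300000/199000000 = 46.7337 ms.
Pipeline fill: first packet needs 3·t_tx to clear all hops; remaining 158 packets each add one t_tx.
Total = (3+159-1)·t_tx + 3·t_prop = 161·0.0266667 + 3·46.7337 = 144 ms.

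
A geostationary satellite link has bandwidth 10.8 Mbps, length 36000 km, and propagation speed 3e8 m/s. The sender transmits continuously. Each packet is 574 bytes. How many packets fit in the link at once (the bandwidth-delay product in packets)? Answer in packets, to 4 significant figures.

282.2 packets

Propagation delay = 36000000 / 300000000 = 0.12 s.
BDP = R × t_prop = 10800000 × 0.12 = 1296000 bits.
In packets of 4592 bits: 282.2 packets.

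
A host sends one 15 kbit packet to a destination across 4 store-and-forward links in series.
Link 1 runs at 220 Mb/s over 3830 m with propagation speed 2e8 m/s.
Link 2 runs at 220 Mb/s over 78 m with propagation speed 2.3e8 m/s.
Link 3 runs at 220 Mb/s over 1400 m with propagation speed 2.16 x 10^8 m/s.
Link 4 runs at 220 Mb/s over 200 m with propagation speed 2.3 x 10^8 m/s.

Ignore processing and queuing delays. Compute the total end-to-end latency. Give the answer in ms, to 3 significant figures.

0.300 ms

L = 15000 bits.
Transmission delay per hop = L/R = 15000/220000000 = 0.0681818 ms; 4 hops → 0.272727 ms.
Propagation delays (d/s per hop): 0.01915, 0.00033913, 0.00648148, 0.000869565 ms; sum = 0.0268402 ms.
End-to-end = 0.300 ms.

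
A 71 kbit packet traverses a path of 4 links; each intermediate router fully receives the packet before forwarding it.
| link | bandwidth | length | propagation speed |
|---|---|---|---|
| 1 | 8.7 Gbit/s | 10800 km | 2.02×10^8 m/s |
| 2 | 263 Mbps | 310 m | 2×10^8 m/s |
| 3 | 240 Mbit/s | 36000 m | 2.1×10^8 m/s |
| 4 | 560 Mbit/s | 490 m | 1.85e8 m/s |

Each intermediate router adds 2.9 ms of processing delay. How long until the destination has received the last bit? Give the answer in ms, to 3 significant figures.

63.0 ms

L = 71000 bits.
Transmission delays (L/R per hop): 0.00816092, 0.269962, 0.295833, 0.126786 ms; sum = 0.700742 ms.
Propagation delays (d/s per hop): 53.4653, 0.00155, 0.171429, 0.00264865 ms; sum = 53.641 ms.
Processing at 3 router(s): 3 × 2.9 ms = 8.7 ms.
End-to-end = 63.0 ms.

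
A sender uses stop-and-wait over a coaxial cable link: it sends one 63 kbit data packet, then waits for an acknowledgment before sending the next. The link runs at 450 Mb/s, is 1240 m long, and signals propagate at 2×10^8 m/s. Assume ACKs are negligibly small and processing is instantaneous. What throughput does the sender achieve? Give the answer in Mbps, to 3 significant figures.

413 Mbps

t_tx = L/R = 63000/450000000 = 0.00014 s.
t_prop = 1240/200000000 = 6.2e-06 s; RTT = 1.24e-05 s.
Cycle = t_tx + RTT = 0.0001524 s.
Throughput = L / cycle = 63000 / 0.0001524 = 413 Mbps.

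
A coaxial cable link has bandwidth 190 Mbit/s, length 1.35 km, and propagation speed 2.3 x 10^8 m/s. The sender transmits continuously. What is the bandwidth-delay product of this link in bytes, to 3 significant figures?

Propagation delay = 1350 / 2.3e+08 = 5.86957e-06 s.
BDP = R × t_prop = 190000000 × 5.86957e-06 = 1115.22 bits.
In bytes: 1115.22/8 = 139 bytes.

139 bytes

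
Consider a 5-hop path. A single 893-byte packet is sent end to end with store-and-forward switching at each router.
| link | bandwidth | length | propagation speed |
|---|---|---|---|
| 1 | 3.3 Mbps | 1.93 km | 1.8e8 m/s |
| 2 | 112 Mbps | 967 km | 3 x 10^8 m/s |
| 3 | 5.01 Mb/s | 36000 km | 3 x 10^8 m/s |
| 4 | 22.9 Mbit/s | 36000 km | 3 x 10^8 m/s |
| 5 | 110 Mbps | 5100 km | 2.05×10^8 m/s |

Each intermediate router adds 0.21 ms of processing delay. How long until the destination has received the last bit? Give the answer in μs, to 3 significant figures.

L = 893 × 8 = 7144 bits.
Transmission delays (L/R per hop): 2164.85, 63.7857, 1425.95, 311.965, 64.9455 μs; sum = 4031.49 μs.
Propagation delays (d/s per hop): 10.7222, 3223.33, 120000, 120000, 24878 μs; sum = 268112 μs.
Processing at 4 router(s): 4 × 0.21 ms = 840 μs.
End-to-end = 273000 μs.

273000 μs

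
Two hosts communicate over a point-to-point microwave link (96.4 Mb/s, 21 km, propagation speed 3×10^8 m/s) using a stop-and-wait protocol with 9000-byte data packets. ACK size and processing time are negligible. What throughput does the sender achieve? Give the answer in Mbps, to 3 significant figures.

t_tx = L/R = 72000/96400000 = 0.000746888 s.
t_prop = 21000/300000000 = 7e-05 s; RTT = 0.00014 s.
Cycle = t_tx + RTT = 0.000886888 s.
Throughput = L / cycle = 72000 / 0.000886888 = 81.2 Mbps.

81.2 Mbps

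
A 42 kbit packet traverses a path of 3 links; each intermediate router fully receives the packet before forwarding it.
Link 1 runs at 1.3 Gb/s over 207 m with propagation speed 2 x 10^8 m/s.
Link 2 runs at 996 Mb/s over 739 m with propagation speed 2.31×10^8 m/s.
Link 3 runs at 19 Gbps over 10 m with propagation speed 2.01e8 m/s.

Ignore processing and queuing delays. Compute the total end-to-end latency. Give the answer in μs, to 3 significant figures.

L = 42000 bits.
Transmission delays (L/R per hop): 32.3077, 42.1687, 2.21053 μs; sum = 76.6869 μs.
Propagation delays (d/s per hop): 1.035, 3.19913, 0.0497512 μs; sum = 4.28389 μs.
End-to-end = 81.0 μs.

81.0 μs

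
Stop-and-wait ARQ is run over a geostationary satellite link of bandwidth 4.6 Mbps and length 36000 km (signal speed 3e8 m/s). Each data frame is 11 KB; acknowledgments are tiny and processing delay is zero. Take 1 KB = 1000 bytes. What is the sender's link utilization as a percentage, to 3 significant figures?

7.38 %

t_tx = L/R = 88000/4600000 = 0.0191304 s.
t_prop = 36000000/300000000 = 0.12 s; RTT = 0.24 s.
Cycle = t_tx + RTT = 0.25913 s.
Utilization = t_tx / cycle = 0.0191304/0.25913 = 7.38 %.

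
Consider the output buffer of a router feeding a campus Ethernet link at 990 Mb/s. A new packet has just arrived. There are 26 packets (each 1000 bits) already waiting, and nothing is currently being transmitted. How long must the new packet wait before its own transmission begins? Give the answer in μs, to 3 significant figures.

26.3 μs

Each queued packet: L/R = 1000/990000000 = 1.0101 μs.
26 queued → 26.2626 μs.
Queuing delay = 26.3 μs.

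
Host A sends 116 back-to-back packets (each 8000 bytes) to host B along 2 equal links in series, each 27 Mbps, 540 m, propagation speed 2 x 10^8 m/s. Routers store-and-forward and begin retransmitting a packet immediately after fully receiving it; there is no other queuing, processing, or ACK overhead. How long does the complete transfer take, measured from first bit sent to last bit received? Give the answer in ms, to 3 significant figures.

277 ms

Per-hop transmission t_tx = L/R = 64000/27000000 = 2.37037 ms.
Per-hop propagation t_prop = 540/200000000 = 0.0027 ms.
Pipeline fill: first packet needs 2·t_tx to clear all hops; remaining 115 packets each add one t_tx.
Total = (2+116-1)·t_tx + 2·t_prop = 117·2.37037 + 2·0.0027 = 277 ms.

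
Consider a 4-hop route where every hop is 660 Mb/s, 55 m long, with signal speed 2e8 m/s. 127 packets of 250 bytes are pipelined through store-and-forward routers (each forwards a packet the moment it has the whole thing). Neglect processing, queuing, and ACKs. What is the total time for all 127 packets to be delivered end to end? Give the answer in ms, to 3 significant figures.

Per-hop transmission t_tx = L/R = 2000/660000000 = 0.0030303 ms.
Per-hop propagation t_prop = 55/200000000 = 0.000275 ms.
Pipeline fill: first packet needs 4·t_tx to clear all hops; remaining 126 packets each add one t_tx.
Total = (4+127-1)·t_tx + 4·t_prop = 130·0.0030303 + 4·0.000275 = 0.395 ms.

0.395 ms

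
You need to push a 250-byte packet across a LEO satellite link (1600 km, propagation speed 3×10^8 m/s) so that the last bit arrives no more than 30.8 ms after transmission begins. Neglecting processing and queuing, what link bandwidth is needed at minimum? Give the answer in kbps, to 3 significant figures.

78.5 kbps

L = 2000 bits.
Propagation delay = 1600000 / 300000000 = 5.33333 ms.
Transmission budget = 30.8 − 5.33333 = 25.4667 ms.
R ≥ L / t_tx = 2000 bits / 0.0254667 s = 78.5 kbps.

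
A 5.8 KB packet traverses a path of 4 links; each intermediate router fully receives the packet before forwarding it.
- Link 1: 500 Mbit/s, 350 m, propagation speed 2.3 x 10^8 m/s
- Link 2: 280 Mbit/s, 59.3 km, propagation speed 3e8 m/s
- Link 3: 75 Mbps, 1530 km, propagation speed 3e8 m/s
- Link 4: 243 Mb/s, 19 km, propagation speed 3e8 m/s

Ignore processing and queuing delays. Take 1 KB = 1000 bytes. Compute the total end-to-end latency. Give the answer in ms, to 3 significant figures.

6.43 ms

L = 46400 bits.
Transmission delays (L/R per hop): 0.0928, 0.165714, 0.618667, 0.190947 ms; sum = 1.06813 ms.
Propagation delays (d/s per hop): 0.00152174, 0.197667, 5.1, 0.0633333 ms; sum = 5.36252 ms.
End-to-end = 6.43 ms.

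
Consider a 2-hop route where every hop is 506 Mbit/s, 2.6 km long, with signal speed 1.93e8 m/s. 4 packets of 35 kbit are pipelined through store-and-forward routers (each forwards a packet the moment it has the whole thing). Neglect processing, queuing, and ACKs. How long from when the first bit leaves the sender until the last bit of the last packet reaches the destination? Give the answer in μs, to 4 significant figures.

Per-hop transmission t_tx = L/R = 35000/506000000 = 69.17 μs.
Per-hop propagation t_prop = 2600/193000000 = 13.4715 μs.
Pipeline fill: first packet needs 2·t_tx to clear all hops; remaining 3 packets each add one t_tx.
Total = (2+4-1)·t_tx + 2·t_prop = 5·69.17 + 2·13.4715 = 372.8 μs.

372.8 μs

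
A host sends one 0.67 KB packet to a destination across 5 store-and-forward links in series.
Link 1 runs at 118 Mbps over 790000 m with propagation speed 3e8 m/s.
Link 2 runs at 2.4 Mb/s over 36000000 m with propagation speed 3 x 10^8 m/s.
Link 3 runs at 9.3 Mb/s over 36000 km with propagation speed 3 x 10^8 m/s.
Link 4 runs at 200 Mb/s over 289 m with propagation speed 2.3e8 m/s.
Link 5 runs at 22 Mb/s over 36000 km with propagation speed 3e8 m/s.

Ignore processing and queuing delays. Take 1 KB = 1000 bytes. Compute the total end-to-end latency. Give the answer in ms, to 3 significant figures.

366 ms

L = 5360 bits.
Transmission delays (L/R per hop): 0.0454237, 2.23333, 0.576344, 0.0268, 0.243636 ms; sum = 3.12554 ms.
Propagation delays (d/s per hop): 2.63333, 120, 120, 0.00125652, 120 ms; sum = 362.635 ms.
End-to-end = 366 ms.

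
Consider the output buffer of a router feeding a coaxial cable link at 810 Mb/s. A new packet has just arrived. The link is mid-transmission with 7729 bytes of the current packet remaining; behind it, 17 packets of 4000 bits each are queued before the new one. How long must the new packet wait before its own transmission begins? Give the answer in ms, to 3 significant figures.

Each queued packet: L/R = 4000/810000000 = 0.00493827 ms.
17 queued → 0.0839506 ms.
Plus remaining 61832 bits of current packet: 0.0763358 ms.
Queuing delay = 0.160 ms.

0.160 ms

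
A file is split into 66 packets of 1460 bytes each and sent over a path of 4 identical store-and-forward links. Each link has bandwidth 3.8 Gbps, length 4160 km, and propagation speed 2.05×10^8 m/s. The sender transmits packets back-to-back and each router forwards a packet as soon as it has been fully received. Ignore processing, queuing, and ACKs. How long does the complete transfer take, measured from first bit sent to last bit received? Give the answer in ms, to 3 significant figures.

81.4 ms

Per-hop transmission t_tx = L/R = 11680/3800000000 = 0.00307368 ms.
Per-hop propagation t_prop = 4160000/2.05e+08 = 20.2927 ms.
Pipeline fill: first packet needs 4·t_tx to clear all hops; remaining 65 packets each add one t_tx.
Total = (4+66-1)·t_tx + 4·t_prop = 69·0.00307368 + 4·20.2927 = 81.4 ms.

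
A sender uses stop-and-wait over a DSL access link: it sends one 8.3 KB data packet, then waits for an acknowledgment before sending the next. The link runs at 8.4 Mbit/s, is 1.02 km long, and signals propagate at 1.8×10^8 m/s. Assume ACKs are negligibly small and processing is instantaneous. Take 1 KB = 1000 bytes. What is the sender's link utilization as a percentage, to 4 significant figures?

99.86 %

t_tx = L/R = 66400/8400000 = 0.00790476 s.
t_prop = 1020/180000000 = 5.66667e-06 s; RTT = 1.13333e-05 s.
Cycle = t_tx + RTT = 0.0079161 s.
Utilization = t_tx / cycle = 0.00790476/0.0079161 = 99.86 %.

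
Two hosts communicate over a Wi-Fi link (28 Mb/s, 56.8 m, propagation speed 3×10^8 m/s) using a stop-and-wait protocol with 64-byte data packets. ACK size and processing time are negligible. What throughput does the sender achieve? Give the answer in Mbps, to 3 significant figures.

27.4 Mbps

t_tx = L/R = 512/28000000 = 1.82857e-05 s.
t_prop = 56.8/300000000 = 1.89333e-07 s; RTT = 3.78667e-07 s.
Cycle = t_tx + RTT = 1.86644e-05 s.
Throughput = L / cycle = 512 / 1.86644e-05 = 27.4 Mbps.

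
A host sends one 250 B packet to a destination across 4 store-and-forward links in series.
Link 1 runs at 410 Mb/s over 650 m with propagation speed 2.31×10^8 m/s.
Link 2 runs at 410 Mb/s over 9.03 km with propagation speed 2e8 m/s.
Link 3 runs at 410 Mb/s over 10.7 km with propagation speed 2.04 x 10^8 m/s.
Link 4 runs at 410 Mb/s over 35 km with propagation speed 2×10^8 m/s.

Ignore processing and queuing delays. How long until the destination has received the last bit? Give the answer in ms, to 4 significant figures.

L = 250 × 8 = 2000 bits.
Transmission delay per hop = L/R = 2000/410000000 = 0.00487805 ms; 4 hops → 0.0195122 ms.
Propagation delays (d/s per hop): 0.00281385, 0.04515, 0.052451, 0.175 ms; sum = 0.275415 ms.
End-to-end = 0.2949 ms.

0.2949 ms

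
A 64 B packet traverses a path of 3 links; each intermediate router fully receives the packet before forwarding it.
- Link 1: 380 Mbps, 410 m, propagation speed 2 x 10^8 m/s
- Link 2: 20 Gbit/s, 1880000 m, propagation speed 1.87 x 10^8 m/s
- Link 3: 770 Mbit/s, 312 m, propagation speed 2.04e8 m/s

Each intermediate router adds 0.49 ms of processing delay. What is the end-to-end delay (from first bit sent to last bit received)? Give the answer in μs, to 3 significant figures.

11000 μs

L = 64 × 8 = 512 bits.
Transmission delays (L/R per hop): 1.34737, 0.0256, 0.664935 μs; sum = 2.0379 μs.
Propagation delays (d/s per hop): 2.05, 10053.5, 1.52941 μs; sum = 10057.1 μs.
Processing at 2 router(s): 2 × 0.49 ms = 980 μs.
End-to-end = 11000 μs.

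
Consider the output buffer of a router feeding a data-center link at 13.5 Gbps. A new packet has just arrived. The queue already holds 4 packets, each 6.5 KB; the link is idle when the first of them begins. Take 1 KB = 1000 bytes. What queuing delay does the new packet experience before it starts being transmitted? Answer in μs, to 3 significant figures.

15.4 μs

Each queued packet: L/R = 52000/13500000000 = 3.85185 μs.
4 queued → 15.4074 μs.
Queuing delay = 15.4 μs.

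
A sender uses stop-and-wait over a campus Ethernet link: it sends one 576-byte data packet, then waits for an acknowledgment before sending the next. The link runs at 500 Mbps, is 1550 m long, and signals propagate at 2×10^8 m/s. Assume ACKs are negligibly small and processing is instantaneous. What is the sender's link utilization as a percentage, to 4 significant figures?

37.29 %

t_tx = L/R = 4608/500000000 = 9.216e-06 s.
t_prop = 1550/200000000 = 7.75e-06 s; RTT = 1.55e-05 s.
Cycle = t_tx + RTT = 2.4716e-05 s.
Utilization = t_tx / cycle = 9.216e-06/2.4716e-05 = 37.29 %.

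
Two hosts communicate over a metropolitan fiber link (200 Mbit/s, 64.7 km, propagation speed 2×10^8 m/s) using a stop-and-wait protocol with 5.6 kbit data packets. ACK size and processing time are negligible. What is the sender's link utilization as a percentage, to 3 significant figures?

t_tx = L/R = 5600/200000000 = 2.8e-05 s.
t_prop = 64700/200000000 = 0.0003235 s; RTT = 0.000647 s.
Cycle = t_tx + RTT = 0.000675 s.
Utilization = t_tx / cycle = 2.8e-05/0.000675 = 4.15 %.

4.15 %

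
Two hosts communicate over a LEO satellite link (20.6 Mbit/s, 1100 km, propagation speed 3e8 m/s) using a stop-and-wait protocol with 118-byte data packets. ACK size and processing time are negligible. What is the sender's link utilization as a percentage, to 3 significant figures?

t_tx = L/R = 944/20600000 = 4.58252e-05 s.
t_prop = 1100000/300000000 = 0.00366667 s; RTT = 0.00733333 s.
Cycle = t_tx + RTT = 0.00737916 s.
Utilization = t_tx / cycle = 4.58252e-05/0.00737916 = 0.621 %.

0.621 %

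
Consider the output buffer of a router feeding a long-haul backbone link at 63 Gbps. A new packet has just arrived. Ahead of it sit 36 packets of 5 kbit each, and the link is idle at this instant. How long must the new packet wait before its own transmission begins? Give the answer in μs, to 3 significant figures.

2.86 μs

Each queued packet: L/R = 5000/63000000000 = 0.0793651 μs.
36 queued → 2.85714 μs.
Queuing delay = 2.86 μs.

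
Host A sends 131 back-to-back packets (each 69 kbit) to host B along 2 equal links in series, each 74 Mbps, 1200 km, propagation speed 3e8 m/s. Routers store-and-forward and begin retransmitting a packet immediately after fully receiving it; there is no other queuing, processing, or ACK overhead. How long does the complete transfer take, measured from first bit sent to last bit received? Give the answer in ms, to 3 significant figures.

Per-hop transmission t_tx = L/R = 69000/74000000 = 0.932432 ms.
Per-hop propagation t_prop = 1200000/300000000 = 4 ms.
Pipeline fill: first packet needs 2·t_tx to clear all hops; remaining 130 packets each add one t_tx.
Total = (2+131-1)·t_tx + 2·t_prop = 132·0.932432 + 2·4 = 131 ms.

131 ms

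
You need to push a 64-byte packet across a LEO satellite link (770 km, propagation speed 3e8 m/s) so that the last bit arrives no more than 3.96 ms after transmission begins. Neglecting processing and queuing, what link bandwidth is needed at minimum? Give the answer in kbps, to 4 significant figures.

367.5 kbps

L = 512 bits.
Propagation delay = 770000 / 300000000 = 2.56667 ms.
Transmission budget = 3.96 − 2.56667 = 1.39333 ms.
R ≥ L / t_tx = 512 bits / 0.00139333 s = 367.5 kbps.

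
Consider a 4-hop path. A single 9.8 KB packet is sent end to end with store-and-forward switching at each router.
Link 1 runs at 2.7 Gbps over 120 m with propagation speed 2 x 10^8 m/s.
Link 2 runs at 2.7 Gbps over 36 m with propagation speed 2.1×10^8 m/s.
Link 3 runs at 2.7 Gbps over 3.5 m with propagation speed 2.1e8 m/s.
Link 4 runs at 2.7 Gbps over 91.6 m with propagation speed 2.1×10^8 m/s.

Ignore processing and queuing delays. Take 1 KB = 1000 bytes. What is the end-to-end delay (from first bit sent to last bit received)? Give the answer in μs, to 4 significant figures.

L = 78400 bits.
Transmission delay per hop = L/R = 78400/2700000000 = 29.037 μs; 4 hops → 116.148 μs.
Propagation delays (d/s per hop): 0.6, 0.171429, 0.0166667, 0.43619 μs; sum = 1.22429 μs.
End-to-end = 117.4 μs.

117.4 μs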